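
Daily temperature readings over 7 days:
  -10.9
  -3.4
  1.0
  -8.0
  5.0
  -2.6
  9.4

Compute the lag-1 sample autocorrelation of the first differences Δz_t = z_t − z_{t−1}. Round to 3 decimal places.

-0.715

First differences Δz: 7.5, 4.4, -9.0, 13.0, -7.6, 12.0
Mean of differences = 3.3833
Numerator Σ(Δz_t−Δz̄)(Δz_{t+1}−Δz̄) = -327.7536
Denominator Σ(Δz_t−Δz̄)² = 458.6883
r_1(Δz) = -327.7536 / 458.6883 = -0.715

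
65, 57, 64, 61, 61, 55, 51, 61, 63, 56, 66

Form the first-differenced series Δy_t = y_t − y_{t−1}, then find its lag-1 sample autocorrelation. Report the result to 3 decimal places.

-0.368

First differences Δy: -8, 7, -3, 0, -6, -4, 10, 2, -7, 10
Mean of differences = 0.1000
Numerator Σ(Δy_t−Δȳ)(Δy_{t+1}−Δȳ) = -156.9100
Denominator Σ(Δy_t−Δȳ)² = 426.9000
r_1(Δy) = -156.9100 / 426.9000 = -0.368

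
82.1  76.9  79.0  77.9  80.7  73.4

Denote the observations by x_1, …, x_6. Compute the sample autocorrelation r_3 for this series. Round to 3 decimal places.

-0.178

Mean x̄ = (82.1 + 76.9 + 79.0 + 77.9 + 80.7 + 73.4)/6 = 78.3333
Deviations from mean: 3.7667, -1.4333, 0.6667, -0.4333, 2.3667, -4.9333
Σ(x_t−x̄)(x_{t+3}−x̄) = (-1.6322) + (-3.3922) + (-3.2889) = -8.3133
Denominator Σ(x_t−x̄)² = 46.8133
r_3 = -8.3133 / 46.8133 = -0.178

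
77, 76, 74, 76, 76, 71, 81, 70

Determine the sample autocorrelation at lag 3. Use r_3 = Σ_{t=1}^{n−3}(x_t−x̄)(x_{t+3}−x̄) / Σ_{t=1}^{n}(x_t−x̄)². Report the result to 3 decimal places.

0.091

Mean x̄ = (77 + 76 + 74 + 76 + 76 + 71 + 81 + 70)/8 = 75.1250
Numerator Σ_{t=1}^{5}(x_t−x̄)(x_{t+3}−x̄) = 7.7031
Denominator Σ(x_t−x̄)² = 84.8750
r_3 = 7.7031 / 84.8750 = 0.091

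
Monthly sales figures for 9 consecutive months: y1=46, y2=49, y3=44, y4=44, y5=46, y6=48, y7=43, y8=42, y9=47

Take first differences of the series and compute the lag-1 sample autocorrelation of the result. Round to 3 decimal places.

First differences Δy: 3, -5, 0, 2, 2, -5, -1, 5
Mean of differences = 0.1250
Numerator Σ(Δy_t−Δȳ)(Δy_{t+1}−Δȳ) = -20.1406
Denominator Σ(Δy_t−Δȳ)² = 92.8750
r_1(Δy) = -20.1406 / 92.8750 = -0.217

-0.217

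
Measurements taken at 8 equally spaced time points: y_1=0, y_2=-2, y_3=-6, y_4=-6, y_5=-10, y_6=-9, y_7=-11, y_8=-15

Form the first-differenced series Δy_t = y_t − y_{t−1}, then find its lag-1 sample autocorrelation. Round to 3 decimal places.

First differences Δy: -2, -4, 0, -4, 1, -2, -4
Mean of differences = -2.1429
Numerator Σ(Δy_t−Δȳ)(Δy_{t+1}−Δȳ) = -13.8776
Denominator Σ(Δy_t−Δȳ)² = 24.8571
r_1(Δy) = -13.8776 / 24.8571 = -0.558

-0.558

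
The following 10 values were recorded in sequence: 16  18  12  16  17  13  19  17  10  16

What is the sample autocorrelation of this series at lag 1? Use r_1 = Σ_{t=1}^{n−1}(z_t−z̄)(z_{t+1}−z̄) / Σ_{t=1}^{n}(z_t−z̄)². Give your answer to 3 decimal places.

Mean z̄ = (16 + 18 + 12 + 16 + 17 + 13 + 19 + 17 + 10 + 16)/10 = 15.4000
Numerator Σ_{t=1}^{9}(z_t−z̄)(z_{t+1}−z̄) = -26.9600
Denominator Σ(z_t−z̄)² = 72.4000
r_1 = -26.9600 / 72.4000 = -0.372

-0.372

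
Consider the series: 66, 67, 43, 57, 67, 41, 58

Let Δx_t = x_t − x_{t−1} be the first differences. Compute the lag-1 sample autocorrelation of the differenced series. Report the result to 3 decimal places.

First differences Δx: 1, -24, 14, 10, -26, 17
Mean of differences = -1.3333
Numerator Σ(Δx_t−Δx̄)(Δx_{t+1}−Δx̄) = -958.4444
Denominator Σ(Δx_t−Δx̄)² = 1827.3333
r_1(Δx) = -958.4444 / 1827.3333 = -0.525

-0.525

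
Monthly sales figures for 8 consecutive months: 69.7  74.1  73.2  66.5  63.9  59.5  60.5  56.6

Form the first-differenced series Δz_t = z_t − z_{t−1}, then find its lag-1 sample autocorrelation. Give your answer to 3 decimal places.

First differences Δz: 4.4, -0.9, -6.7, -2.6, -4.4, 1.0, -3.9
Mean of differences = -1.8714
Numerator Σ(Δz_t−Δz̄)(Δz_{t+1}−Δz̄) = -6.3237
Denominator Σ(Δz_t−Δz̄)² = 82.8743
r_1(Δz) = -6.3237 / 82.8743 = -0.076

-0.076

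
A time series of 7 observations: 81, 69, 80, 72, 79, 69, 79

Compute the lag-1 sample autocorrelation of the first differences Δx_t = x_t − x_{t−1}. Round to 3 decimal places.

First differences Δx: -12, 11, -8, 7, -10, 10
Mean of differences = -0.3333
Numerator Σ(Δx_t−Δx̄)(Δx_{t+1}−Δx̄) = -446.1111
Denominator Σ(Δx_t−Δx̄)² = 577.3333
r_1(Δx) = -446.1111 / 577.3333 = -0.773

-0.773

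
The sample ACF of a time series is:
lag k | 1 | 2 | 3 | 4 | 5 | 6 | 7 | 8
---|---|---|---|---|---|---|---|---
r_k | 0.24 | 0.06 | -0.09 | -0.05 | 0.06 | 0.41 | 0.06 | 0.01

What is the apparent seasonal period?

6

The largest autocorrelation is r_6 = 0.41; the remaining lags stay at or below 0.24. The elevated value at lag 1 (0.24), dropping to 0.06 at lag 2, reflects decaying short-term dependence rather than seasonality.
The dominant spike at lag 6 indicates a seasonal period of 6.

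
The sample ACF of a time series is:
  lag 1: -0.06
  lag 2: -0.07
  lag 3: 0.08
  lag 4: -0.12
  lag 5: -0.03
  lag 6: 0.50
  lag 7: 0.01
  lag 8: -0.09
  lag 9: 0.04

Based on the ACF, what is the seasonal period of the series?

The largest autocorrelation is r_6 = 0.50; the remaining lags stay at or below 0.08.
The dominant spike at lag 6 indicates a seasonal period of 6.

6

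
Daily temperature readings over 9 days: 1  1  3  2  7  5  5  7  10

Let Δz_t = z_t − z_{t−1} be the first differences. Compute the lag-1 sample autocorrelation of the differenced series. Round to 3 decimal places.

First differences Δz: 0, 2, -1, 5, -2, 0, 2, 3
Mean of differences = 1.1250
Numerator Σ(Δz_t−Δz̄)(Δz_{t+1}−Δz̄) = -19.0156
Denominator Σ(Δz_t−Δz̄)² = 36.8750
r_1(Δz) = -19.0156 / 36.8750 = -0.516

-0.516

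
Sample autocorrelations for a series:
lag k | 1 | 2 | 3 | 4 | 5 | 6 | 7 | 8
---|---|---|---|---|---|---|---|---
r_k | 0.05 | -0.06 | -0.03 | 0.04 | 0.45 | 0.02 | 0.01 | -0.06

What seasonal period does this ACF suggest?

The largest autocorrelation is r_5 = 0.45; the remaining lags stay at or below 0.05.
The dominant spike at lag 5 indicates a seasonal period of 5.

5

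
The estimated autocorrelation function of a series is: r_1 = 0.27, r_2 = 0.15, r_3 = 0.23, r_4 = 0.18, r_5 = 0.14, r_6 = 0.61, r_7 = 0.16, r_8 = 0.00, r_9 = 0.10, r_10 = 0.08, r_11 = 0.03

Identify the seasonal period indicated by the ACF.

The largest autocorrelation is r_6 = 0.61; the remaining lags stay at or below 0.27. The elevated value at lag 1 (0.27), dropping to 0.15 at lag 2, reflects decaying short-term dependence rather than seasonality.
The dominant spike at lag 6 indicates a seasonal period of 6.

6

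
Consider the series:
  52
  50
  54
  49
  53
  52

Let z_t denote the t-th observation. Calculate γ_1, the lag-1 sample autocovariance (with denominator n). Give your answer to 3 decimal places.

Mean z̄ = (52 + 50 + 54 + 49 + 53 + 52)/6 = 51.6667
Deviations: 0.3333, -1.6667, 2.3333, -2.6667, 1.3333, 0.3333
Σ_{t=1}^{5}(z_t−z̄)(z_{t+1}−z̄) = -13.7778
γ_1 = -13.7778 / 6 = -2.296

-2.296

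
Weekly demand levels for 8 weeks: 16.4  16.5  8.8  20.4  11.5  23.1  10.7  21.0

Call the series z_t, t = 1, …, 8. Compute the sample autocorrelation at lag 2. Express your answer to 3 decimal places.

0.626

Mean z̄ = (16.4 + 16.5 + 8.8 + 20.4 + 11.5 + 23.1 + 10.7 + 21.0)/8 = 16.0500
Deviations from mean: 0.3500, 0.4500, -7.2500, 4.3500, -4.5500, 7.0500, -5.3500, 4.9500
Numerator Σ_{t=1}^{6}(z_t−z̄)(z_{t+2}−z̄) = 122.3150
Denominator Σ(z_t−z̄)² = 195.3400
r_2 = 122.3150 / 195.3400 = 0.626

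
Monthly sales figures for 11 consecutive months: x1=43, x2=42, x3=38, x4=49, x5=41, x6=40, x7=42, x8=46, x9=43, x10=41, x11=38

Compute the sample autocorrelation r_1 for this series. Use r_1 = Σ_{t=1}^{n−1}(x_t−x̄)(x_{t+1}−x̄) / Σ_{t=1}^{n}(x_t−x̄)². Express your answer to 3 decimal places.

Mean x̄ = (43 + 42 + 38 + 49 + 41 + 40 + 42 + 46 + 43 + 41 + 38)/11 = 42.0909
Numerator Σ_{t=1}^{10}(x_t−x̄)(x_{t+1}−x̄) = -26.3719
Denominator Σ(x_t−x̄)² = 104.9091
r_1 = -26.3719 / 104.9091 = -0.251

-0.251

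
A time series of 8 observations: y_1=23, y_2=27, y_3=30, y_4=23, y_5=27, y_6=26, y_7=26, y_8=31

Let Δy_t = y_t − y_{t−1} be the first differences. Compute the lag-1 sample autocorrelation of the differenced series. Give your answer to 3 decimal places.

-0.385

First differences Δy: 4, 3, -7, 4, -1, 0, 5
Mean of differences = 1.1429
Numerator Σ(Δy_t−Δȳ)(Δy_{t+1}−Δȳ) = -41.1633
Denominator Σ(Δy_t−Δȳ)² = 106.8571
r_1(Δy) = -41.1633 / 106.8571 = -0.385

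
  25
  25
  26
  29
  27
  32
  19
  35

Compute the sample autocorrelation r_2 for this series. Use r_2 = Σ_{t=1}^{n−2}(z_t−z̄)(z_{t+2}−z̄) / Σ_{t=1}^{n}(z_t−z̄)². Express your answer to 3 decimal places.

0.280

Mean z̄ = (25 + 25 + 26 + 29 + 27 + 32 + 19 + 35)/8 = 27.2500
Deviations from mean: -2.2500, -2.2500, -1.2500, 1.7500, -0.2500, 4.7500, -8.2500, 7.7500
Numerator Σ_{t=1}^{6}(z_t−z̄)(z_{t+2}−z̄) = 46.3750
Denominator Σ(z_t−z̄)² = 165.5000
r_2 = 46.3750 / 165.5000 = 0.280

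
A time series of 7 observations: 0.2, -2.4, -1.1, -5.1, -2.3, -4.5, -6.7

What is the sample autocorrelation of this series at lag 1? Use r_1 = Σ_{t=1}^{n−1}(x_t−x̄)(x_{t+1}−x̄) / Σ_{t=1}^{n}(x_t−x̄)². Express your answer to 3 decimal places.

Mean x̄ = (0.2 − 2.4 − 1.1 − 5.1 − 2.3 − 4.5 − 6.7)/7 = -3.1286
Deviations from mean: 3.3286, 0.7286, 2.0286, -1.9714, 0.8286, -1.3714, -3.5714
Σ(x_t−x̄)(x_{t+1}−x̄) = (2.4251) + (1.4780) + (-3.9992) + (-1.6335) + (-1.1363) + (4.8980) = 2.0320
Denominator Σ(x_t−x̄)² = 34.9343
r_1 = 2.0320 / 34.9343 = 0.058

0.058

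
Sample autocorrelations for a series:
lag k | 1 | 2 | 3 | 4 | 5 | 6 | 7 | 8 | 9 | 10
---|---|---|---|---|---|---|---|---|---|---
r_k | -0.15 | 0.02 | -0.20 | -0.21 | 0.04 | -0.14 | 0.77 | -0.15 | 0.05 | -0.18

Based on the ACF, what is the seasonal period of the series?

7

The largest autocorrelation is r_7 = 0.77; the remaining lags stay at or below 0.05.
The dominant spike at lag 7 indicates a seasonal period of 7.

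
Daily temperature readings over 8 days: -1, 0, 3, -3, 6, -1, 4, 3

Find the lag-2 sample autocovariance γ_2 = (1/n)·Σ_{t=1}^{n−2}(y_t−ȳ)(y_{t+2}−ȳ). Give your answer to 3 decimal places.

Mean ȳ = (-1 + 0 + 3 − 3 + 6 − 1 + 4 + 3)/8 = 1.3750
Σ_{t=1}^{6}(y_t−ȳ)(y_{t+2}−ȳ) = 28.3438
γ_2 = 28.3438 / 8 = 3.543

3.543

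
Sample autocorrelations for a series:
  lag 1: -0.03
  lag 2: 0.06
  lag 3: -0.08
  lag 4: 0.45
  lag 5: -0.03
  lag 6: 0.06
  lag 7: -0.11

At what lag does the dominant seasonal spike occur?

4

The largest autocorrelation is r_4 = 0.45; the remaining lags stay at or below 0.06.
The dominant spike at lag 4 indicates a seasonal period of 4.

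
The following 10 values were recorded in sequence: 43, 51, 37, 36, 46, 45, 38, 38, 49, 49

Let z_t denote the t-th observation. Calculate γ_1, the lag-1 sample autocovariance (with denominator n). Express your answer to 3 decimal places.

Mean z̄ = (43 + 51 + 37 + 36 + 46 + 45 + 38 + 38 + 49 + 49)/10 = 43.2000
Σ_{t=1}^{9}(z_t−z̄)(z_{t+1}−z̄) = 0.7600
γ_1 = 0.7600 / 10 = 0.076

0.076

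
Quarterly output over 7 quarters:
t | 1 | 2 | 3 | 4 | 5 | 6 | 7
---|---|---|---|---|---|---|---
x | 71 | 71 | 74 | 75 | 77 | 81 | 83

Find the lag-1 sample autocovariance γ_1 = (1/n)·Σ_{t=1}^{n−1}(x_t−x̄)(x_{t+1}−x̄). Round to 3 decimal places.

Mean x̄ = (71 + 71 + 74 + 75 + 77 + 81 + 83)/7 = 76.0000
Deviations: -5.0000, -5.0000, -2.0000, -1.0000, 1.0000, 5.0000, 7.0000
Σ_{t=1}^{6}(x_t−x̄)(x_{t+1}−x̄) = 76.0000
γ_1 = 76.0000 / 7 = 10.857

10.857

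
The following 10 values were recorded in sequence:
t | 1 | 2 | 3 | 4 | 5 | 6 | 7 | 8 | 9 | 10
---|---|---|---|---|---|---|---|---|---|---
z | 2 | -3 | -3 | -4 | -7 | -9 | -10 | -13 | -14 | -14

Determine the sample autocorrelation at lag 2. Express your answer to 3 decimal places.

Mean z̄ = (2 − 3 − 3 − 4 − 7 − 9 − 10 − 13 − 14 − 14)/10 = -7.5000
Numerator Σ_{t=1}^{8}(z_t−z̄)(z_{t+2}−z̄) = 114.5000
Denominator Σ(z_t−z̄)² = 266.5000
r_2 = 114.5000 / 266.5000 = 0.430

0.430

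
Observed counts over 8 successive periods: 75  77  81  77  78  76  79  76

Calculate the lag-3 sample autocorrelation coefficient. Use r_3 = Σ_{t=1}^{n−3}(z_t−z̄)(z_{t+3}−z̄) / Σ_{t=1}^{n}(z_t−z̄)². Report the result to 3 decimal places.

Mean z̄ = (75 + 77 + 81 + 77 + 78 + 76 + 79 + 76)/8 = 77.3750
Σ(z_t−z̄)(z_{t+3}−z̄) = (0.8906) + (-0.2344) + (-4.9844) + (-0.6094) + (-0.8594) = -5.7969
Denominator Σ(z_t−z̄)² = 25.8750
r_3 = -5.7969 / 25.8750 = -0.224

-0.224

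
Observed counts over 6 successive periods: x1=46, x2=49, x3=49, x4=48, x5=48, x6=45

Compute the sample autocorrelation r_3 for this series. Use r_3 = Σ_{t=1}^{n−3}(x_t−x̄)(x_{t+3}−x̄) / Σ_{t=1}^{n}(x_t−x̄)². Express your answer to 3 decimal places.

Mean x̄ = (46 + 49 + 49 + 48 + 48 + 45)/6 = 47.5000
Σ(x_t−x̄)(x_{t+3}−x̄) = (-0.7500) + (0.7500) + (-3.7500) = -3.7500
Denominator Σ(x_t−x̄)² = 13.5000
r_3 = -3.7500 / 13.5000 = -0.278

-0.278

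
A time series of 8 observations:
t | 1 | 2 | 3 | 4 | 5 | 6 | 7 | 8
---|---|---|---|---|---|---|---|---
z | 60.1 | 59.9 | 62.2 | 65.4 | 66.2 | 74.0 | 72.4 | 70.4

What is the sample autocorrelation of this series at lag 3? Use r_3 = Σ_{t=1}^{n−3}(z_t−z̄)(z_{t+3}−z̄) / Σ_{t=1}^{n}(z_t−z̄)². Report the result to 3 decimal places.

-0.148

Mean z̄ = (60.1 + 59.9 + 62.2 + 65.4 + 66.2 + 74.0 + 72.4 + 70.4)/8 = 66.3250
Deviations from mean: -6.2250, -6.4250, -4.1250, -0.9250, -0.1250, 7.6750, 6.0750, 4.0750
Numerator Σ_{t=1}^{5}(z_t−z̄)(z_{t+3}−z̄) = -31.2269
Denominator Σ(z_t−z̄)² = 210.3350
r_3 = -31.2269 / 210.3350 = -0.148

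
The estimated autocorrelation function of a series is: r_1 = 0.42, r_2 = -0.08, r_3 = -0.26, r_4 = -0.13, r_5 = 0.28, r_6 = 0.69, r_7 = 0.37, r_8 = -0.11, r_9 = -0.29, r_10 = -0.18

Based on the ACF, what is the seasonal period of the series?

The largest autocorrelation is r_6 = 0.69; the remaining lags stay at or below 0.42.
The dominant spike at lag 6 indicates a seasonal period of 6.

6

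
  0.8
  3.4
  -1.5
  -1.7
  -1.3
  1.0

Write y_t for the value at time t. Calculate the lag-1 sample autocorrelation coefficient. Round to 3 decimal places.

Mean ȳ = (0.8 + 3.4 − 1.5 − 1.7 − 1.3 + 1.0)/6 = 0.1167
Deviations from mean: 0.6833, 3.2833, -1.6167, -1.8167, -1.4167, 0.8833
Σ(y_t−ȳ)(y_{t+1}−ȳ) = (2.2436) + (-5.3081) + (2.9369) + (2.5736) + (-1.2514) = 1.1947
Denominator Σ(y_t−ȳ)² = 19.9483
r_1 = 1.1947 / 19.9483 = 0.060

0.060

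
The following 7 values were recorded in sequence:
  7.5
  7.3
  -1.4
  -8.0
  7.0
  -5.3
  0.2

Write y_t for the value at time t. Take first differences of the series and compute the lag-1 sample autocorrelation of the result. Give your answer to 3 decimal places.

First differences Δy: -0.2, -8.7, -6.6, 15.0, -12.3, 5.5
Mean of differences = -1.2167
Numerator Σ(Δy_t−Δȳ)(Δy_{t+1}−Δȳ) = -308.8003
Denominator Σ(Δy_t−Δȳ)² = 516.9483
r_1(Δy) = -308.8003 / 516.9483 = -0.597

-0.597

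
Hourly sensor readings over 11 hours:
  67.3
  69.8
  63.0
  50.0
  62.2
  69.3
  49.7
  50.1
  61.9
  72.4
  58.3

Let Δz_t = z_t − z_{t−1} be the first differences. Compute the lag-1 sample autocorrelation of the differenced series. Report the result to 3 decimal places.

-0.133

First differences Δz: 2.5, -6.8, -13.0, 12.2, 7.1, -19.6, 0.4, 11.8, 10.5, -14.1
Mean of differences = -0.9000
Numerator Σ(Δz_t−Δz̄)(Δz_{t+1}−Δz̄) = -165.4800
Denominator Σ(Δz_t−Δz̄)² = 1245.2600
r_1(Δz) = -165.4800 / 1245.2600 = -0.133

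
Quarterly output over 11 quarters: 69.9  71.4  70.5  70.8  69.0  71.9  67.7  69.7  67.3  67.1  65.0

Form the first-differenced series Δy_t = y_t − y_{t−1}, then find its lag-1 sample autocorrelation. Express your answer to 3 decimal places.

First differences Δy: 1.5, -0.9, 0.3, -1.8, 2.9, -4.2, 2.0, -2.4, -0.2, -2.1
Mean of differences = -0.4900
Numerator Σ(Δy_t−Δȳ)(Δy_{t+1}−Δȳ) = -34.2071
Denominator Σ(Δy_t−Δȳ)² = 44.2490
r_1(Δy) = -34.2071 / 44.2490 = -0.773

-0.773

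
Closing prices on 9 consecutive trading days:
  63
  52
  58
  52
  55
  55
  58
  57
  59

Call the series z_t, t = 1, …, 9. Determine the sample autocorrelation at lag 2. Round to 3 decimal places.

0.361

Mean z̄ = (63 + 52 + 58 + 52 + 55 + 55 + 58 + 57 + 59)/9 = 56.5556
Numerator Σ_{t=1}^{7}(z_t−z̄)(z_{t+2}−z̄) = 35.4938
Denominator Σ(z_t−z̄)² = 98.2222
r_2 = 35.4938 / 98.2222 = 0.361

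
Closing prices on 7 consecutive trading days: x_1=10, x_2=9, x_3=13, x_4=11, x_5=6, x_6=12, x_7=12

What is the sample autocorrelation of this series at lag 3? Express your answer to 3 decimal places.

0.327

Mean x̄ = (10 + 9 + 13 + 11 + 6 + 12 + 12)/7 = 10.4286
Deviations from mean: -0.4286, -1.4286, 2.5714, 0.5714, -4.4286, 1.5714, 1.5714
Σ(x_t−x̄)(x_{t+3}−x̄) = (-0.2449) + (6.3265) + (4.0408) + (0.8980) = 11.0204
Denominator Σ(x_t−x̄)² = 33.7143
r_3 = 11.0204 / 33.7143 = 0.327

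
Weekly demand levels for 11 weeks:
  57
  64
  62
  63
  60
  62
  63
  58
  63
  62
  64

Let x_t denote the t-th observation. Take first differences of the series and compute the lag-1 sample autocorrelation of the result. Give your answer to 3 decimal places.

-0.500

First differences Δx: 7, -2, 1, -3, 2, 1, -5, 5, -1, 2
Mean of differences = 0.7000
Numerator Σ(Δx_t−Δx̄)(Δx_{t+1}−Δx̄) = -59.0900
Denominator Σ(Δx_t−Δx̄)² = 118.1000
r_1(Δx) = -59.0900 / 118.1000 = -0.500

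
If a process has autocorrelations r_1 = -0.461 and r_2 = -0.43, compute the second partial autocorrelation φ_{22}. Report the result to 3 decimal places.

-0.816

φ_{22} = (r_2 − r_1²) / (1 − r_1²)
r_1² = (-0.461)² = 0.212521
Numerator = -0.43 − 0.2125 = -0.6425; denominator = 1 − 0.2125 = 0.7875
φ_{22} = -0.6425 / 0.7875 = -0.816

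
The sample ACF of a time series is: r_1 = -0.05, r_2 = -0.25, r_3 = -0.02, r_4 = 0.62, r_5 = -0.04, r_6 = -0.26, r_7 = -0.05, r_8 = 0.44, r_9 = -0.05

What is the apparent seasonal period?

4

The largest autocorrelation is r_4 = 0.62, with a weaker echo at lag 8 (0.44); the remaining lags stay at or below -0.02.
The dominant spike at lag 4 indicates a seasonal period of 4.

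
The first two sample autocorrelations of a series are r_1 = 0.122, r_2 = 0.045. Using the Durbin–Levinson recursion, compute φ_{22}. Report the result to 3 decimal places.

0.031

φ_{22} = (r_2 − r_1²) / (1 − r_1²)
r_1² = (0.122)² = 0.014884
Numerator = 0.045 − 0.0149 = 0.0301; denominator = 1 − 0.0149 = 0.9851
φ_{22} = 0.0301 / 0.9851 = 0.031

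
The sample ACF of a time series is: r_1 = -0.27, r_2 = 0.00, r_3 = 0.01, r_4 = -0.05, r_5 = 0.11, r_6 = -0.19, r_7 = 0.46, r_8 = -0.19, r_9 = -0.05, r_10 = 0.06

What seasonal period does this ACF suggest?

The largest autocorrelation is r_7 = 0.46; the remaining lags stay at or below 0.11.
The dominant spike at lag 7 indicates a seasonal period of 7.

7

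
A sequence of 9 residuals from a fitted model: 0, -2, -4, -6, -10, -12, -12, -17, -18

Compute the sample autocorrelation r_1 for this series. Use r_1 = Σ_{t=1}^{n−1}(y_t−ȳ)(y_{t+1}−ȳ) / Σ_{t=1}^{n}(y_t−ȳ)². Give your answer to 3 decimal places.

0.665

Mean ȳ = (0 − 2 − 4 − 6 − 10 − 12 − 12 − 17 − 18)/9 = -9.0000
Numerator Σ_{t=1}^{8}(y_t−ȳ)(y_{t+1}−ȳ) = 218.0000
Denominator Σ(y_t−ȳ)² = 328.0000
r_1 = 218.0000 / 328.0000 = 0.665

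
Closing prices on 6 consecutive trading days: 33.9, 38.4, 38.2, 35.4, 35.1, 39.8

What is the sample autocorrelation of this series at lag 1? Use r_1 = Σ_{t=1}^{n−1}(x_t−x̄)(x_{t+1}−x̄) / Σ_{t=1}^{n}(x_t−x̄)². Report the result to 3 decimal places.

Mean x̄ = (33.9 + 38.4 + 38.2 + 35.4 + 35.1 + 39.8)/6 = 36.8000
Deviations from mean: -2.9000, 1.6000, 1.4000, -1.4000, -1.7000, 3.0000
Numerator Σ_{t=1}^{5}(x_t−x̄)(x_{t+1}−x̄) = -7.0800
Denominator Σ(x_t−x̄)² = 26.7800
r_1 = -7.0800 / 26.7800 = -0.264

-0.264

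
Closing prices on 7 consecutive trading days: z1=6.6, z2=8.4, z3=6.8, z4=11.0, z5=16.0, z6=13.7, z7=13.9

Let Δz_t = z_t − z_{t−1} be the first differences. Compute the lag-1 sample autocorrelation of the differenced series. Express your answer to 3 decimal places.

-0.189

First differences Δz: 1.8, -1.6, 4.2, 5.0, -2.3, 0.2
Mean of differences = 1.2167
Numerator Σ(Δz_t−Δz̄)(Δz_{t+1}−Δz̄) = -8.4886
Denominator Σ(Δz_t−Δz̄)² = 44.8883
r_1(Δz) = -8.4886 / 44.8883 = -0.189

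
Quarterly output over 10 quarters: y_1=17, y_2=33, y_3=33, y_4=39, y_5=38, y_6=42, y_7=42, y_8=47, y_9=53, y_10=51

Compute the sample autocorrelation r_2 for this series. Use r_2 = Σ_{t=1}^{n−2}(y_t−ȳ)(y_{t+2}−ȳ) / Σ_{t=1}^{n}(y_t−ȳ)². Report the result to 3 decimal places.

Mean ȳ = (17 + 33 + 33 + 39 + 38 + 42 + 42 + 47 + 53 + 51)/10 = 39.5000
Numerator Σ_{t=1}^{8}(y_t−ȳ)(y_{t+2}−ȳ) = 293.0000
Denominator Σ(y_t−ȳ)² = 976.5000
r_2 = 293.0000 / 976.5000 = 0.300

0.300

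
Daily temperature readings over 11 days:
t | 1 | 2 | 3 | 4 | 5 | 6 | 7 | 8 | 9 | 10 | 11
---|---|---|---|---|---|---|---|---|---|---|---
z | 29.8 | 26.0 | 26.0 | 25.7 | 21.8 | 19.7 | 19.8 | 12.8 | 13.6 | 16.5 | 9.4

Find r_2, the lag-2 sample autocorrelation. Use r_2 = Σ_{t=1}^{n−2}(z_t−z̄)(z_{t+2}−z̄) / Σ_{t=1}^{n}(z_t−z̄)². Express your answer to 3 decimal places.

0.471

Mean z̄ = (29.8 + 26.0 + 26.0 + 25.7 + 21.8 + 19.7 + 19.8 + 12.8 + 13.6 + 16.5 + 9.4)/11 = 20.1000
Numerator Σ_{t=1}^{9}(z_t−z̄)(z_{t+2}−z̄) = 198.2500
Denominator Σ(z_t−z̄)² = 421.2000
r_2 = 198.2500 / 421.2000 = 0.471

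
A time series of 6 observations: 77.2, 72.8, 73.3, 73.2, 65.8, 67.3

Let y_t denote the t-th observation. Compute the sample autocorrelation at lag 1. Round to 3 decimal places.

Mean ȳ = (77.2 + 72.8 + 73.3 + 73.2 + 65.8 + 67.3)/6 = 71.6000
Deviations from mean: 5.6000, 1.2000, 1.7000, 1.6000, -5.8000, -4.3000
Σ(y_t−ȳ)(y_{t+1}−ȳ) = (6.7200) + (2.0400) + (2.7200) + (-9.2800) + (24.9400) = 27.1400
Denominator Σ(y_t−ȳ)² = 90.3800
r_1 = 27.1400 / 90.3800 = 0.300

0.300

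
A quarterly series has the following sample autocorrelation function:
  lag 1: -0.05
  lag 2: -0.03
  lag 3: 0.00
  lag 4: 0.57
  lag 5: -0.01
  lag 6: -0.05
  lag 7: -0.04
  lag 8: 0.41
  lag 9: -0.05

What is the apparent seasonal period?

4

The largest autocorrelation is r_4 = 0.57, with a weaker echo at lag 8 (0.41); the remaining lags stay at or below 0.00.
The dominant spike at lag 4 indicates a seasonal period of 4.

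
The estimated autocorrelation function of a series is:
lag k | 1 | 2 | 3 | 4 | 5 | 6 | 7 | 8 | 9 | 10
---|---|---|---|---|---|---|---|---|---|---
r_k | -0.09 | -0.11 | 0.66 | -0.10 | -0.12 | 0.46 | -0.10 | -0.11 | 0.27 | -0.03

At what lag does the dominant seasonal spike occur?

3

The largest autocorrelation is r_3 = 0.66, with weaker echoes at lags 6 (0.46) and 9 (0.27); the remaining lags stay at or below -0.03.
The dominant spike at lag 3 indicates a seasonal period of 3.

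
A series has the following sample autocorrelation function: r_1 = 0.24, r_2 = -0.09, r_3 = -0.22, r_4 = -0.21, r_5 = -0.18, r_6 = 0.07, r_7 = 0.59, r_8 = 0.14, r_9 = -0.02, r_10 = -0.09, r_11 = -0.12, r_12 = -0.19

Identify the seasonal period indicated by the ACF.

The largest autocorrelation is r_7 = 0.59; the remaining lags stay at or below 0.24.
The dominant spike at lag 7 indicates a seasonal period of 7.

7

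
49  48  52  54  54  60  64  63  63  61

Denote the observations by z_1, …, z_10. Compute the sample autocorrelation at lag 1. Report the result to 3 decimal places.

0.765

Mean z̄ = (49 + 48 + 52 + 54 + 54 + 60 + 64 + 63 + 63 + 61)/10 = 56.8000
Numerator Σ_{t=1}^{9}(z_t−z̄)(z_{t+1}−z̄) = 255.3600
Denominator Σ(z_t−z̄)² = 333.6000
r_1 = 255.3600 / 333.6000 = 0.765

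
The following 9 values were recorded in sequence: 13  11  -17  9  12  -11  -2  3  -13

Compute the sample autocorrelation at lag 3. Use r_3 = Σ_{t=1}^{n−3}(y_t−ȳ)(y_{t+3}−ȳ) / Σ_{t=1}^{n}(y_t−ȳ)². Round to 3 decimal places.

0.535

Mean ȳ = (13 + 11 − 17 + 9 + 12 − 11 − 2 + 3 − 13)/9 = 0.5556
Σ(y_t−ȳ)(y_{t+3}−ȳ) = (105.0864) + (119.5309) + (202.8642) + (-21.5802) + (27.9753) + (156.6420) = 590.5185
Denominator Σ(y_t−ȳ)² = 1104.2222
r_3 = 590.5185 / 1104.2222 = 0.535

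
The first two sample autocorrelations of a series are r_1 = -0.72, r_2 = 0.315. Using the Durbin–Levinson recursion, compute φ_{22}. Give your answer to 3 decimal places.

-0.422

φ_{22} = (r_2 − r_1²) / (1 − r_1²)
r_1² = (-0.72)² = 0.5184
Numerator = 0.315 − 0.5184 = -0.2034; denominator = 1 − 0.5184 = 0.4816
φ_{22} = -0.2034 / 0.4816 = -0.422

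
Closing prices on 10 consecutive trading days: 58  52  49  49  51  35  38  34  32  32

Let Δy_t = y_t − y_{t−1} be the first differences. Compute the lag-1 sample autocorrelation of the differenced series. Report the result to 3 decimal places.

-0.510

First differences Δy: -6, -3, 0, 2, -16, 3, -4, -2, 0
Mean of differences = -2.8889
Numerator Σ(Δy_t−Δȳ)(Δy_{t+1}−Δȳ) = -132.1235
Denominator Σ(Δy_t−Δȳ)² = 258.8889
r_1(Δy) = -132.1235 / 258.8889 = -0.510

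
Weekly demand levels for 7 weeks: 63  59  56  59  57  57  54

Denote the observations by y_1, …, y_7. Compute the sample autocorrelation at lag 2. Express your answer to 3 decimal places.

-0.089

Mean ȳ = (63 + 59 + 56 + 59 + 57 + 57 + 54)/7 = 57.8571
Deviations from mean: 5.1429, 1.1429, -1.8571, 1.1429, -0.8571, -0.8571, -3.8571
Numerator Σ_{t=1}^{5}(y_t−ȳ)(y_{t+2}−ȳ) = -4.3265
Denominator Σ(y_t−ȳ)² = 48.8571
r_2 = -4.3265 / 48.8571 = -0.089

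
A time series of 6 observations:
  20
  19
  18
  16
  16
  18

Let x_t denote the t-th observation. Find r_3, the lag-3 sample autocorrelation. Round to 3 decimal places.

-0.474

Mean x̄ = (20 + 19 + 18 + 16 + 16 + 18)/6 = 17.8333
Σ(x_t−x̄)(x_{t+3}−x̄) = (-3.9722) + (-2.1389) + (0.0278) = -6.0833
Denominator Σ(x_t−x̄)² = 12.8333
r_3 = -6.0833 / 12.8333 = -0.474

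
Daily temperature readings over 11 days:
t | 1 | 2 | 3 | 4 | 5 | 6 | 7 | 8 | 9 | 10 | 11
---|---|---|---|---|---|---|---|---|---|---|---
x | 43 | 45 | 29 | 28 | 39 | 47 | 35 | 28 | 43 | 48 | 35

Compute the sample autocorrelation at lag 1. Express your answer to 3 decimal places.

0.059

Mean x̄ = (43 + 45 + 29 + 28 + 39 + 47 + 35 + 28 + 43 + 48 + 35)/11 = 38.1818
Numerator Σ_{t=1}^{10}(x_t−x̄)(x_{t+1}−x̄) = 33.9669
Denominator Σ(x_t−x̄)² = 579.6364
r_1 = 33.9669 / 579.6364 = 0.059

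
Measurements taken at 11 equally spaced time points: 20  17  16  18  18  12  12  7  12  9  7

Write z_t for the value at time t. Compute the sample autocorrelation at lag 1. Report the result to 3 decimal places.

Mean z̄ = (20 + 17 + 16 + 18 + 18 + 12 + 12 + 7 + 12 + 9 + 7)/11 = 13.4545
Numerator Σ_{t=1}^{10}(z_t−z̄)(z_{t+1}−z̄) = 113.9752
Denominator Σ(z_t−z̄)² = 212.7273
r_1 = 113.9752 / 212.7273 = 0.536

0.536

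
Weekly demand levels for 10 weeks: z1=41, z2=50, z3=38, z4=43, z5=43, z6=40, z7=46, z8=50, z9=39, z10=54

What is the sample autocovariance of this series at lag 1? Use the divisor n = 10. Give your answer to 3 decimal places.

Mean z̄ = (41 + 50 + 38 + 43 + 43 + 40 + 46 + 50 + 39 + 54)/10 = 44.4000
Σ_{t=1}^{9}(z_t−z̄)(z_{t+1}−z̄) = -117.9600
γ_1 = -117.9600 / 10 = -11.796

-11.796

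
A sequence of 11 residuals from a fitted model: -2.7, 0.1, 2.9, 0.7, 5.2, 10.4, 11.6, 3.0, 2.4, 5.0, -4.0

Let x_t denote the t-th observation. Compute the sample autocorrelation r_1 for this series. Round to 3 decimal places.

Mean x̄ = (-2.7 + 0.1 + 2.9 + 0.7 + 5.2 + 10.4 + 11.6 + 3.0 + 2.4 + 5.0 − 4.0)/11 = 3.1455
Numerator Σ_{t=1}^{10}(x_t−x̄)(x_{t+1}−x̄) = 74.6088
Denominator Σ(x_t−x̄)² = 232.8873
r_1 = 74.6088 / 232.8873 = 0.320

0.320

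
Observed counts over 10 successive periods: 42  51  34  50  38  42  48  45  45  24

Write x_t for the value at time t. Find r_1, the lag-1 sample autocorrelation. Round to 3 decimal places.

Mean x̄ = (42 + 51 + 34 + 50 + 38 + 42 + 48 + 45 + 45 + 24)/10 = 41.9000
Numerator Σ_{t=1}^{9}(x_t−x̄)(x_{t+1}−x̄) = -193.3100
Denominator Σ(x_t−x̄)² = 602.9000
r_1 = -193.3100 / 602.9000 = -0.321

-0.321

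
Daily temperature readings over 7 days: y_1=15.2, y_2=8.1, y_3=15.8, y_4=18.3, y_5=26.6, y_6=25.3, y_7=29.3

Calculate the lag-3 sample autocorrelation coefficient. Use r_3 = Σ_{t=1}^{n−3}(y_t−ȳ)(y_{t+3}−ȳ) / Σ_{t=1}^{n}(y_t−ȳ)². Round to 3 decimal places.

-0.317

Mean ȳ = (15.2 + 8.1 + 15.8 + 18.3 + 26.6 + 25.3 + 29.3)/7 = 19.8000
Deviations from mean: -4.6000, -11.7000, -4.0000, -1.5000, 6.8000, 5.5000, 9.5000
Σ(y_t−ȳ)(y_{t+3}−ȳ) = (6.9000) + (-79.5600) + (-22.0000) + (-14.2500) = -108.9100
Denominator Σ(y_t−ȳ)² = 343.0400
r_3 = -108.9100 / 343.0400 = -0.317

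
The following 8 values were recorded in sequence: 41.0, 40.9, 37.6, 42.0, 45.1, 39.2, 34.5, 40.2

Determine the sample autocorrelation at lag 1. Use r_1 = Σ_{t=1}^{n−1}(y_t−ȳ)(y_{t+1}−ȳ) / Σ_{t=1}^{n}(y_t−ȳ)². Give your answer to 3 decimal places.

0.050

Mean ȳ = (41.0 + 40.9 + 37.6 + 42.0 + 45.1 + 39.2 + 34.5 + 40.2)/8 = 40.0625
Deviations from mean: 0.9375, 0.8375, -2.4625, 1.9375, 5.0375, -0.8625, -5.5625, 0.1375
Σ(y_t−ȳ)(y_{t+1}−ȳ) = (0.7852) + (-2.0623) + (-4.7711) + (9.7602) + (-4.3448) + (4.7977) + (-0.7648) = 3.3998
Denominator Σ(y_t−ȳ)² = 68.4788
r_1 = 3.3998 / 68.4788 = 0.050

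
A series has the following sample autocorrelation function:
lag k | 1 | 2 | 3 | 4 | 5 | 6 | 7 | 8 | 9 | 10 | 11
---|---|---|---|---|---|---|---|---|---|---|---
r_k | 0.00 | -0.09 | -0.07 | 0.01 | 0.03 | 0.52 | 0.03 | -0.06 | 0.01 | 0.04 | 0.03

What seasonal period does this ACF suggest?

6

The largest autocorrelation is r_6 = 0.52; the remaining lags stay at or below 0.04.
The dominant spike at lag 6 indicates a seasonal period of 6.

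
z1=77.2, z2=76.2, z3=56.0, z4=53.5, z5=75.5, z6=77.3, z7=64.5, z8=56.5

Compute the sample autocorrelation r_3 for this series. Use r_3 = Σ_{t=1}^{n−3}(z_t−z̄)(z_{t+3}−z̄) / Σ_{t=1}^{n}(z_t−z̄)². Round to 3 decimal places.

Mean z̄ = (77.2 + 76.2 + 56.0 + 53.5 + 75.5 + 77.3 + 64.5 + 56.5)/8 = 67.0875
Numerator Σ_{t=1}^{5}(z_t−z̄)(z_{t+3}−z̄) = -227.8855
Denominator Σ(z_t−z̄)² = 786.7088
r_3 = -227.8855 / 786.7088 = -0.290

-0.290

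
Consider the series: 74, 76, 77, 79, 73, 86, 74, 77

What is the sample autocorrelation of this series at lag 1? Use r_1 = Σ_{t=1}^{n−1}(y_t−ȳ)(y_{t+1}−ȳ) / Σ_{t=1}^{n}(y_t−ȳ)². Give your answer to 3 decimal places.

Mean ȳ = (74 + 76 + 77 + 79 + 73 + 86 + 74 + 77)/8 = 77.0000
Deviations from mean: -3.0000, -1.0000, 0.0000, 2.0000, -4.0000, 9.0000, -3.0000, 0.0000
Σ(y_t−ȳ)(y_{t+1}−ȳ) = (3.0000) + (0.0000) + (0.0000) + (-8.0000) + (-36.0000) + (-27.0000) + (0.0000) = -68.0000
Denominator Σ(y_t−ȳ)² = 120.0000
r_1 = -68.0000 / 120.0000 = -0.567

-0.567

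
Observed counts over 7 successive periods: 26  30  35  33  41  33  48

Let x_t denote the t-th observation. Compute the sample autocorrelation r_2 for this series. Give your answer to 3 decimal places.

Mean x̄ = (26 + 30 + 35 + 33 + 41 + 33 + 48)/7 = 35.1429
Deviations from mean: -9.1429, -5.1429, -0.1429, -2.1429, 5.8571, -2.1429, 12.8571
Σ(x_t−x̄)(x_{t+2}−x̄) = (1.3061) + (11.0204) + (-0.8367) + (4.5918) + (75.3061) = 91.3878
Denominator Σ(x_t−x̄)² = 318.8571
r_2 = 91.3878 / 318.8571 = 0.287

0.287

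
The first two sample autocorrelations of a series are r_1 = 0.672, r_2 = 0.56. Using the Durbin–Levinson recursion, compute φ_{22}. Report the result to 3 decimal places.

0.198

φ_{22} = (r_2 − r_1²) / (1 − r_1²)
r_1² = (0.672)² = 0.451584
Numerator = 0.56 − 0.4516 = 0.1084; denominator = 1 − 0.4516 = 0.5484
φ_{22} = 0.1084 / 0.5484 = 0.198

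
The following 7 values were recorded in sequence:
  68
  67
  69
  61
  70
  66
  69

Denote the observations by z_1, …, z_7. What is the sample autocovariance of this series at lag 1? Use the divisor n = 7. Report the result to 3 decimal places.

-4.962

Mean z̄ = (68 + 67 + 69 + 61 + 70 + 66 + 69)/7 = 67.1429
Σ_{t=1}^{6}(z_t−z̄)(z_{t+1}−z̄) = -34.7347
γ_1 = -34.7347 / 7 = -4.962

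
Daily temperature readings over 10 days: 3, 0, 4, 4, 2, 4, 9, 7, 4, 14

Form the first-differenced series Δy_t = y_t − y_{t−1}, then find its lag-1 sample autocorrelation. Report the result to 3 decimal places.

-0.294

First differences Δy: -3, 4, 0, -2, 2, 5, -2, -3, 10
Mean of differences = 1.2222
Numerator Σ(Δy_t−Δȳ)(Δy_{t+1}−Δȳ) = -46.3827
Denominator Σ(Δy_t−Δȳ)² = 157.5556
r_1(Δy) = -46.3827 / 157.5556 = -0.294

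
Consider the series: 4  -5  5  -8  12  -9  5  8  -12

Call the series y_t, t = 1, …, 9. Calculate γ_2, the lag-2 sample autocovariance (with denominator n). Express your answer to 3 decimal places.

Mean ȳ = (4 − 5 + 5 − 8 + 12 − 9 + 5 + 8 − 12)/9 = 0.0000
Σ_{t=1}^{7}(y_t−ȳ)(y_{t+2}−ȳ) = 120.0000
γ_2 = 120.0000 / 9 = 13.333

13.333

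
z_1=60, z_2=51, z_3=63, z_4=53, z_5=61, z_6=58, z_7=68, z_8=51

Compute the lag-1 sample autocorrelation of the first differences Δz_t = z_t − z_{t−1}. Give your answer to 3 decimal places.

First differences Δz: -9, 12, -10, 8, -3, 10, -17
Mean of differences = -1.2857
Numerator Σ(Δz_t−Δz̄)(Δz_{t+1}−Δz̄) = -511.7959
Denominator Σ(Δz_t−Δz̄)² = 775.4286
r_1(Δz) = -511.7959 / 775.4286 = -0.660

-0.660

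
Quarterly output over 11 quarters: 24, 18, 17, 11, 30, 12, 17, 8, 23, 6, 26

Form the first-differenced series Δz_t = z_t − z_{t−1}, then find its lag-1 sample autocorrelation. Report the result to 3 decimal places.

First differences Δz: -6, -1, -6, 19, -18, 5, -9, 15, -17, 20
Mean of differences = 0.2000
Numerator Σ(Δz_t−Δz̄)(Δz_{t+1}−Δz̄) = -1306.6400
Denominator Σ(Δz_t−Δz̄)² = 1777.6000
r_1(Δz) = -1306.6400 / 1777.6000 = -0.735

-0.735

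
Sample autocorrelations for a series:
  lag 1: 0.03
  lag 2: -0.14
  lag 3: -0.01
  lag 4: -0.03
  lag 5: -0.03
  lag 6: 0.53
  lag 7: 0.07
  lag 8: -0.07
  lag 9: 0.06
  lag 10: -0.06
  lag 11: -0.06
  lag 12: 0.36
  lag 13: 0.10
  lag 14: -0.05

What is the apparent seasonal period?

6

The largest autocorrelation is r_6 = 0.53, with a weaker echo at lag 12 (0.36); the remaining lags stay at or below 0.10.
The dominant spike at lag 6 indicates a seasonal period of 6.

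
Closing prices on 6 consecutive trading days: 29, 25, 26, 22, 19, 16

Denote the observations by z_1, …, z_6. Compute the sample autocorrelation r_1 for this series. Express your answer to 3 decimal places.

Mean z̄ = (29 + 25 + 26 + 22 + 19 + 16)/6 = 22.8333
Deviations from mean: 6.1667, 2.1667, 3.1667, -0.8333, -3.8333, -6.8333
Numerator Σ_{t=1}^{5}(z_t−z̄)(z_{t+1}−z̄) = 46.9722
Denominator Σ(z_t−z̄)² = 114.8333
r_1 = 46.9722 / 114.8333 = 0.409

0.409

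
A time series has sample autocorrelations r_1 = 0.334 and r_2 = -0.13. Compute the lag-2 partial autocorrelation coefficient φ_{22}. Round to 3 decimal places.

-0.272

φ_{22} = (r_2 − r_1²) / (1 − r_1²)
r_1² = (0.334)² = 0.111556
Numerator = -0.13 − 0.1116 = -0.2416; denominator = 1 − 0.1116 = 0.8884
φ_{22} = -0.2416 / 0.8884 = -0.272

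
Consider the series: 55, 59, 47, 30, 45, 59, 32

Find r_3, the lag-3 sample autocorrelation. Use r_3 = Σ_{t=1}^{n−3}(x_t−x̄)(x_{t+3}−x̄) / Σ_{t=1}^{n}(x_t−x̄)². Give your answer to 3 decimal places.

Mean x̄ = (55 + 59 + 47 + 30 + 45 + 59 + 32)/7 = 46.7143
Deviations from mean: 8.2857, 12.2857, 0.2857, -16.7143, -1.7143, 12.2857, -14.7143
Σ(x_t−x̄)(x_{t+3}−x̄) = (-138.4898) + (-21.0612) + (3.5102) + (245.9388) = 89.8980
Denominator Σ(x_t−x̄)² = 869.4286
r_3 = 89.8980 / 869.4286 = 0.103

0.103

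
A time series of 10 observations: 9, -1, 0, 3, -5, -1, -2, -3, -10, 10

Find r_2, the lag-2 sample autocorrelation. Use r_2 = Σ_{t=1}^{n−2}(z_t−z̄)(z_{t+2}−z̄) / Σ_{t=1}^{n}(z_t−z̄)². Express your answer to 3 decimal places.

-0.009

Mean z̄ = (9 − 1 + 0 + 3 − 5 − 1 − 2 − 3 − 10 + 10)/10 = 0.0000
Numerator Σ_{t=1}^{8}(z_t−z̄)(z_{t+2}−z̄) = -3.0000
Denominator Σ(z_t−z̄)² = 330.0000
r_2 = -3.0000 / 330.0000 = -0.009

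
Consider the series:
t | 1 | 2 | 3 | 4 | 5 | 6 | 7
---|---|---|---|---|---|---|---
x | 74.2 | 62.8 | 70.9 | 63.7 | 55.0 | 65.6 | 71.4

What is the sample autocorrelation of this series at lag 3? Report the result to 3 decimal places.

Mean x̄ = (74.2 + 62.8 + 70.9 + 63.7 + 55.0 + 65.6 + 71.4)/7 = 66.2286
Deviations from mean: 7.9714, -3.4286, 4.6714, -2.5286, -11.2286, -0.6286, 5.1714
Numerator Σ_{t=1}^{4}(x_t−x̄)(x_{t+3}−x̄) = 2.3290
Denominator Σ(x_t−x̄)² = 256.7343
r_3 = 2.3290 / 256.7343 = 0.009

0.009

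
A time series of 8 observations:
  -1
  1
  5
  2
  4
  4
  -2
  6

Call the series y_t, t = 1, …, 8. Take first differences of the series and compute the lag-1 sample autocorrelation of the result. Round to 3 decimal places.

-0.444

First differences Δy: 2, 4, -3, 2, 0, -6, 8
Mean of differences = 1.0000
Numerator Σ(Δy_t−Δȳ)(Δy_{t+1}−Δȳ) = -56.0000
Denominator Σ(Δy_t−Δȳ)² = 126.0000
r_1(Δy) = -56.0000 / 126.0000 = -0.444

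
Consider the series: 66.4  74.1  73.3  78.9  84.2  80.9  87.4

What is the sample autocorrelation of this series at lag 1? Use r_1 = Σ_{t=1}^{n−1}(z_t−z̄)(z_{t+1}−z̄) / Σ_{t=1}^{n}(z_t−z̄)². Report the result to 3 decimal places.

Mean z̄ = (66.4 + 74.1 + 73.3 + 78.9 + 84.2 + 80.9 + 87.4)/7 = 77.8857
Σ(z_t−z̄)(z_{t+1}−z̄) = (43.4816) + (17.3602) + (-4.6512) + (6.4045) + (19.0331) + (28.6788) = 110.3069
Denominator Σ(z_t−z̄)² = 307.7886
r_1 = 110.3069 / 307.7886 = 0.358

0.358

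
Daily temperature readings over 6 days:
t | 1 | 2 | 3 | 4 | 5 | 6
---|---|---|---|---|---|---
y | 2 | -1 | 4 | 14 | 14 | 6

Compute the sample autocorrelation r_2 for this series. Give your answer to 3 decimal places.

Mean ȳ = (2 − 1 + 4 + 14 + 14 + 6)/6 = 6.5000
Deviations from mean: -4.5000, -7.5000, -2.5000, 7.5000, 7.5000, -0.5000
Σ(y_t−ȳ)(y_{t+2}−ȳ) = (11.2500) + (-56.2500) + (-18.7500) + (-3.7500) = -67.5000
Denominator Σ(y_t−ȳ)² = 195.5000
r_2 = -67.5000 / 195.5000 = -0.345

-0.345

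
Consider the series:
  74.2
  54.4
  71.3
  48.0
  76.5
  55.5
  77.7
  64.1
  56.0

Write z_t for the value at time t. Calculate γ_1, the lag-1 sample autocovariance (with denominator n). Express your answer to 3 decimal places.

-78.541

Mean z̄ = (74.2 + 54.4 + 71.3 + 48.0 + 76.5 + 55.5 + 77.7 + 64.1 + 56.0)/9 = 64.1889
Σ_{t=1}^{8}(z_t−z̄)(z_{t+1}−z̄) = -706.8712
γ_1 = -706.8712 / 9 = -78.541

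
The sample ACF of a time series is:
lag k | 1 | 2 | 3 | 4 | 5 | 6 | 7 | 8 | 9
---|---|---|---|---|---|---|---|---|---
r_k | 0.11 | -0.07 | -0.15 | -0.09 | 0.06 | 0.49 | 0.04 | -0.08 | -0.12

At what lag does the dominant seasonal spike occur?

The largest autocorrelation is r_6 = 0.49; the remaining lags stay at or below 0.11.
The dominant spike at lag 6 indicates a seasonal period of 6.

6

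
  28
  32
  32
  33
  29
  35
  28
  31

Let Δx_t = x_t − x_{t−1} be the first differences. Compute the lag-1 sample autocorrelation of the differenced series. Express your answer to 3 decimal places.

-0.712

First differences Δx: 4, 0, 1, -4, 6, -7, 3
Mean of differences = 0.4286
Numerator Σ(Δx_t−Δx̄)(Δx_{t+1}−Δx̄) = -89.4694
Denominator Σ(Δx_t−Δx̄)² = 125.7143
r_1(Δx) = -89.4694 / 125.7143 = -0.712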